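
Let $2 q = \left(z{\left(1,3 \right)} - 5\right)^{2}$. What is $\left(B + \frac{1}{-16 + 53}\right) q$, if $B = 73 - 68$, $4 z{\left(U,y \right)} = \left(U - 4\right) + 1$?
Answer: $\frac{11253}{148} \approx 76.034$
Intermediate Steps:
$z{\left(U,y \right)} = - \frac{3}{4} + \frac{U}{4}$ ($z{\left(U,y \right)} = \frac{\left(U - 4\right) + 1}{4} = \frac{\left(-4 + U\right) + 1}{4} = \frac{-3 + U}{4} = - \frac{3}{4} + \frac{U}{4}$)
$q = \frac{121}{8}$ ($q = \frac{\left(\left(- \frac{3}{4} + \frac{1}{4} \cdot 1\right) - 5\right)^{2}}{2} = \frac{\left(\left(- \frac{3}{4} + \frac{1}{4}\right) - 5\right)^{2}}{2} = \frac{\left(- \frac{1}{2} - 5\right)^{2}}{2} = \frac{\left(- \frac{11}{2}\right)^{2}}{2} = \frac{1}{2} \cdot \frac{121}{4} = \frac{121}{8} \approx 15.125$)
$B = 5$
$\left(B + \frac{1}{-16 + 53}\right) q = \left(5 + \frac{1}{-16 + 53}\right) \frac{121}{8} = \left(5 + \frac{1}{37}\right) \frac{121}{8} = \frac{186}{37} \cdot \frac{121}{8} = \frac{11253}{148}$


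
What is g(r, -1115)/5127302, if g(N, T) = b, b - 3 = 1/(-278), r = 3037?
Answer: 49/83846468 ≈ 5.8440e-7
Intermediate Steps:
b = 833/278 (b = 3 + 1/(-278) = 3 - 1/278 = 833/278 ≈ 2.9964)
g(N, T) = 833/278
g(r, -1115)/5127302 = (833/278)/5127302 = (833/278)*(1/5127302) = 49/83846468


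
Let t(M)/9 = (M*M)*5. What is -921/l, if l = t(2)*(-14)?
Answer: 307/840 ≈ 0.36548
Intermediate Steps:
t(M) = 45*M² (t(M) = 9*((M*M)*5) = 9*(M²*5) = 9*(5*M²) = 45*M²)
l = -2520 (l = (45*2²)*(-14) = (45*4)*(-14) = 180*(-14) = -2520)
-921/l = -921/(-2520) = -921*(-1/2520) = 307/840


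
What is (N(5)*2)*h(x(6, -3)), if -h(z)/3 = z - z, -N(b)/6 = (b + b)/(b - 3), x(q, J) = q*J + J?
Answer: 0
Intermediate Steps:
x(q, J) = J + J*q (x(q, J) = J*q + J = J + J*q)
N(b) = -12*b/(-3 + b) (N(b) = -6*(b + b)/(b - 3) = -6*2*b/(-3 + b) = -12*b/(-3 + b))
h(z) = 0 (h(z) = -3*(z - z) = -3*0 = 0)
(N(5)*2)*h(x(6, -3)) = (-12*5/(-3 + 5)*2)*0 = (-12*5/2*2)*0 = (-12*5*½*2)*0 = -30*2*0 = -60*0 = 0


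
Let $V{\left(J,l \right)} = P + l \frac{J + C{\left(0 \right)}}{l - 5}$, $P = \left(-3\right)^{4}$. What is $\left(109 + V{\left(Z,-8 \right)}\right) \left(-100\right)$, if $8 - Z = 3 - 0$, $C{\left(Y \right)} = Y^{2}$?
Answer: $- \frac{251000}{13} \approx -19308.0$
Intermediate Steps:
$P = 81$
$Z = 5$ ($Z = 8 - \left(3 - 0\right) = 8 - \left(3 + 0\right) = 8 - 3 = 5$)
$V{\left(J,l \right)} = 81 + \frac{J l}{-5 + l}$ ($V{\left(J,l \right)} = 81 + l \frac{J + 0^{2}}{l - 5} = 81 + l \frac{J + 0}{-5 + l} = 81 + l \frac{J}{-5 + l} = 81 + \frac{J l}{-5 + l}$)
$\left(109 + V{\left(Z,-8 \right)}\right) \left(-100\right) = \left(109 + \frac{-405 + 81 \left(-8\right) + 5 \left(-8\right)}{-5 - 8}\right) \left(-100\right) = \left(109 + \frac{-405 - 648 - 40}{-13}\right) \left(-100\right) = \left(109 - - \frac{1093}{13}\right) \left(-100\right) = \left(109 + \frac{1093}{13}\right) \left(-100\right) = \frac{2510}{13} \left(-100\right) = - \frac{251000}{13}$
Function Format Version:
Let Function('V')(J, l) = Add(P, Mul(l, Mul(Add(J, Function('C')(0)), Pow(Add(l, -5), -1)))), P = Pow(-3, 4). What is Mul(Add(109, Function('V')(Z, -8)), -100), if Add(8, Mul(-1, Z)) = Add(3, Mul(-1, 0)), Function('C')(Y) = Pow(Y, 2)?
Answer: Rational(-251000, 13) ≈ -19308.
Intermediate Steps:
P = 81
Z = 5 (Z = Add(8, Mul(-1, Add(3, Mul(-1, 0)))) = Add(8, Mul(-1, Add(3, 0))) = Add(8, Mul(-1, 3)) = Add(8, -3) = 5)
Function('V')(J, l) = Add(81, Mul(J, l, Pow(Add(-5, l), -1))) (Function('V')(J, l) = Add(81, Mul(l, Mul(Add(J, Pow(0, 2)), Pow(Add(l, -5), -1)))) = Add(81, Mul(l, Mul(Add(J, 0), Pow(Add(-5, l), -1)))) = Add(81, Mul(l, Mul(J, Pow(Add(-5, l), -1)))) = Add(81, Mul(J, l, Pow(Add(-5, l), -1))))
Mul(Add(109, Function('V')(Z, -8)), -100) = Mul(Add(109, Mul(Pow(Add(-5, -8), -1), Add(-405, Mul(81, -8), Mul(5, -8)))), -100) = Mul(Add(109, Mul(Pow(-13, -1), Add(-405, -648, -40))), -100) = Mul(Add(109, Mul(Rational(-1, 13), -1093)), -100) = Mul(Add(109, Rational(1093, 13)), -100) = Mul(Rational(2510, 13), -100) = Rational(-251000, 13)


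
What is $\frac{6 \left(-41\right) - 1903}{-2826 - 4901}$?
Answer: $\frac{2149}{7727} \approx 0.27812$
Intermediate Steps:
$\frac{6 \left(-41\right) - 1903}{-2826 - 4901} = \frac{-246 - 1903}{-7727} = \left(-2149\right) \left(- \frac{1}{7727}\right) = \frac{2149}{7727}$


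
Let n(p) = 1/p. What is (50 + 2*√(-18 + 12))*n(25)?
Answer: 2 + 2*I*√6/25 ≈ 2.0 + 0.19596*I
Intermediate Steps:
(50 + 2*√(-18 + 12))*n(25) = (50 + 2*√(-18 + 12))/25 = (50 + 2*√(-6))*(1/25) = (50 + 2*(I*√6))*(1/25) = (50 + 2*I*√6)*(1/25) = 2 + 2*I*√6/25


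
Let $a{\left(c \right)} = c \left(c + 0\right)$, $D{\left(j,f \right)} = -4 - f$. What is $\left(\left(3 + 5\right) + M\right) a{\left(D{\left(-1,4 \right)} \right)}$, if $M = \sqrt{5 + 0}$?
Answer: $512 + 64 \sqrt{5} \approx 655.11$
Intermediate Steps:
$M = \sqrt{5} \approx 2.2361$
$a{\left(c \right)} = c^{2}$ ($a{\left(c \right)} = c c = c^{2}$)
$\left(\left(3 + 5\right) + M\right) a{\left(D{\left(-1,4 \right)} \right)} = \left(\left(3 + 5\right) + \sqrt{5}\right) \left(-4 - 4\right)^{2} = \left(8 + \sqrt{5}\right) \left(-4 - 4\right)^{2} = \left(8 + \sqrt{5}\right) \left(-8\right)^{2} = \left(8 + \sqrt{5}\right) 64 = 512 + 64 \sqrt{5}$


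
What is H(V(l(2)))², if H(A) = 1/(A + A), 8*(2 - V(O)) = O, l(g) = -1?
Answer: 16/289 ≈ 0.055363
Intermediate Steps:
V(O) = 2 - O/8
H(A) = 1/(2*A)
H(V(l(2)))² = (1/(2*(2 - ⅛*(-1))))² = (1/(2*(2 + ⅛)))² = (1/(2*(17/8)))² = ((½)*(8/17))² = (4/17)² = 16/289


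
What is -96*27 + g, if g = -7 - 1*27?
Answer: -2626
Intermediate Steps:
g = -34 (g = -7 - 27 = -34)
-96*27 + g = -96*27 - 34 = -2592 - 34 = -2626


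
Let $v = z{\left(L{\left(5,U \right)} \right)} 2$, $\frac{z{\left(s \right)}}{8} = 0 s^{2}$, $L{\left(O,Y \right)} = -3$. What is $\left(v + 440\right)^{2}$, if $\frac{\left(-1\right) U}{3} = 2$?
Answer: $193600$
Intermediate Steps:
$U = -6$ ($U = \left(-3\right) 2 = -6$)
$z{\left(s \right)} = 0$ ($z{\left(s \right)} = 8 \cdot 0 s^{2} = 8 \cdot 0 = 0$)
$v = 0$ ($v = 0 \cdot 2 = 0$)
$\left(v + 440\right)^{2} = \left(0 + 440\right)^{2} = 440^{2} = 193600$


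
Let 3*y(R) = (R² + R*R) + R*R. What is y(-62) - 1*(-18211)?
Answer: 22055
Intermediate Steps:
y(R) = R² (y(R) = ((R² + R*R) + R*R)/3 = ((R² + R²) + R²)/3 = (2*R² + R²)/3 = (3*R²)/3 = R²)
y(-62) - 1*(-18211) = (-62)² - 1*(-18211) = 3844 + 18211 = 22055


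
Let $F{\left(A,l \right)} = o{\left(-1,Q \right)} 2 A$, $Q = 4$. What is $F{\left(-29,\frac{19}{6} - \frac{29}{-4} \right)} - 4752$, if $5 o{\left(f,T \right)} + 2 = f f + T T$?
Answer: $-4926$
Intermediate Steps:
$o{\left(f,T \right)} = - \frac{2}{5} + \frac{T^{2}}{5} + \frac{f^{2}}{5}$ ($o{\left(f,T \right)} = - \frac{2}{5} + \frac{f f + T T}{5} = - \frac{2}{5} + \frac{f^{2} + T^{2}}{5} = - \frac{2}{5} + \frac{T^{2} + f^{2}}{5} = - \frac{2}{5} + \left(\frac{T^{2}}{5} + \frac{f^{2}}{5}\right) = - \frac{2}{5} + \frac{T^{2}}{5} + \frac{f^{2}}{5}$)
$F{\left(A,l \right)} = 6 A$ ($F{\left(A,l \right)} = \left(- \frac{2}{5} + \frac{4^{2}}{5} + \frac{\left(-1\right)^{2}}{5}\right) 2 A = \left(- \frac{2}{5} + \frac{1}{5} \cdot 16 + \frac{1}{5} \cdot 1\right) 2 A = \left(- \frac{2}{5} + \frac{16}{5} + \frac{1}{5}\right) 2 A = 3 \cdot 2 A = 6 A$)
$F{\left(-29,\frac{19}{6} - \frac{29}{-4} \right)} - 4752 = 6 \left(-29\right) - 4752 = -174 - 4752 = -4926$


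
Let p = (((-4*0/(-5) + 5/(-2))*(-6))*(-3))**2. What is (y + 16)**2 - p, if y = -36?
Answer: -1625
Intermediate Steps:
p = 2025 (p = (((0*(-1/5) + 5*(-1/2))*(-6))*(-3))**2 = (((0 - 5/2)*(-6))*(-3))**2 = (-5/2*(-6)*(-3))**2 = (15*(-3))**2 = (-45)**2 = 2025)
(y + 16)**2 - p = (-36 + 16)**2 - 1*2025 = (-20)**2 - 2025 = 400 - 2025 = -1625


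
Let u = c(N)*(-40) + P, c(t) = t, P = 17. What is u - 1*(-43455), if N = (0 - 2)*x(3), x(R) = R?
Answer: 43712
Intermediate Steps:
N = -6 (N = (0 - 2)*3 = -2*3 = -6)
u = 257 (u = -6*(-40) + 17 = 240 + 17 = 257)
u - 1*(-43455) = 257 - 1*(-43455) = 257 + 43455 = 43712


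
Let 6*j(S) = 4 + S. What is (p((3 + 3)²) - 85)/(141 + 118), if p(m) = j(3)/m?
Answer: -18353/55944 ≈ -0.32806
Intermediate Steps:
j(S) = ⅔ + S/6 (j(S) = (4 + S)/6 = ⅔ + S/6)
p(m) = 7/(6*m) (p(m) = (⅔ + (⅙)*3)/m = (⅔ + ½)/m = 7/(6*m))
(p((3 + 3)²) - 85)/(141 + 118) = (7/(6*((3 + 3)²)) - 85)/(141 + 118) = (7/(6*(6²)) - 85)/259 = ((7/6)/36 - 85)*(1/259) = ((7/6)*(1/36) - 85)*(1/259) = (7/216 - 85)*(1/259) = -18353/216*1/259 = -18353/55944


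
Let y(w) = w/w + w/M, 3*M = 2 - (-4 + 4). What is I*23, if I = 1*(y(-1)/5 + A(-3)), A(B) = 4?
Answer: 897/10 ≈ 89.700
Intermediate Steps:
M = 2/3 (M = (2 - (-4 + 4))/3 = (2 - 1*0)/3 = (2 + 0)/3 = (1/3)*2 = 2/3 ≈ 0.66667)
y(w) = 1 + 3*w/2 (y(w) = w/w + w/(2/3) = 1 + w*(3/2) = 1 + 3*w/2)
I = 39/10 (I = 1*((1 + (3/2)*(-1))/5 + 4) = 1*((1 - 3/2)*(1/5) + 4) = 1*(-1/2*1/5 + 4) = 1*(-1/10 + 4) = 1*(39/10) = 39/10 ≈ 3.9000)
I*23 = (39/10)*23 = 897/10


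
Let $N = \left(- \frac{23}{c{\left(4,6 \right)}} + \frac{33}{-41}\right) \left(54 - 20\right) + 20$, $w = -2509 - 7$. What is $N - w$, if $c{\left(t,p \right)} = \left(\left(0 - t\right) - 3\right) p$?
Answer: $\frac{2175965}{861} \approx 2527.3$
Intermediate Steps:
$w = -2516$
$c{\left(t,p \right)} = p \left(-3 - t\right)$ ($c{\left(t,p \right)} = \left(- t - 3\right) p = \left(-3 - t\right) p = p \left(-3 - t\right)$)
$N = \frac{9689}{861}$ ($N = \left(- \frac{23}{\left(-1\right) 6 \left(3 + 4\right)} + \frac{33}{-41}\right) \left(54 - 20\right) + 20 = \left(- \frac{23}{\left(-1\right) 6 \cdot 7} + 33 \left(- \frac{1}{41}\right)\right) \left(54 - 20\right) + 20 = \left(- \frac{23}{-42} - \frac{33}{41}\right) 34 + 20 = \left(\left(-23\right) \left(- \frac{1}{42}\right) - \frac{33}{41}\right) 34 + 20 = \left(\frac{23}{42} - \frac{33}{41}\right) 34 + 20 = \left(- \frac{443}{1722}\right) 34 + 20 = - \frac{7531}{861} + 20 = \frac{9689}{861} \approx 11.253$)
$N - w = \frac{9689}{861} - -2516 = \frac{9689}{861} + 2516 = \frac{2175965}{861}$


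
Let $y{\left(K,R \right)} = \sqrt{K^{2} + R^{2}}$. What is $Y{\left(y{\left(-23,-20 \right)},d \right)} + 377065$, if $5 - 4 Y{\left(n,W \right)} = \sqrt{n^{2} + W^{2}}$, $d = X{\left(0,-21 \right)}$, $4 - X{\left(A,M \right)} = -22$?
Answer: $\frac{1508265}{4} - \frac{\sqrt{1605}}{4} \approx 3.7706 \cdot 10^{5}$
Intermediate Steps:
$X{\left(A,M \right)} = 26$ ($X{\left(A,M \right)} = 4 - -22 = 4 + 22 = 26$)
$d = 26$
$Y{\left(n,W \right)} = \frac{5}{4} - \frac{\sqrt{W^{2} + n^{2}}}{4}$ ($Y{\left(n,W \right)} = \frac{5}{4} - \frac{\sqrt{n^{2} + W^{2}}}{4} = \frac{5}{4} - \frac{\sqrt{W^{2} + n^{2}}}{4}$)
$Y{\left(y{\left(-23,-20 \right)},d \right)} + 377065 = \left(\frac{5}{4} - \frac{\sqrt{26^{2} + \left(\sqrt{\left(-23\right)^{2} + \left(-20\right)^{2}}\right)^{2}}}{4}\right) + 377065 = \left(\frac{5}{4} - \frac{\sqrt{676 + \left(\sqrt{529 + 400}\right)^{2}}}{4}\right) + 377065 = \left(\frac{5}{4} - \frac{\sqrt{676 + \left(\sqrt{929}\right)^{2}}}{4}\right) + 377065 = \left(\frac{5}{4} - \frac{\sqrt{676 + 929}}{4}\right) + 377065 = \left(\frac{5}{4} - \frac{\sqrt{1605}}{4}\right) + 377065 = \frac{1508265}{4} - \frac{\sqrt{1605}}{4}$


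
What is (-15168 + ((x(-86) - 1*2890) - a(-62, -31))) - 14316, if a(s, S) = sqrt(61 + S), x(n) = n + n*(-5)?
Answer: -32030 - sqrt(30) ≈ -32035.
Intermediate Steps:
x(n) = -4*n (x(n) = n - 5*n = -4*n)
(-15168 + ((x(-86) - 1*2890) - a(-62, -31))) - 14316 = (-15168 + ((-4*(-86) - 1*2890) - sqrt(61 - 31))) - 14316 = (-15168 + ((344 - 2890) - sqrt(30))) - 14316 = (-15168 + (-2546 - sqrt(30))) - 14316 = (-17714 - sqrt(30)) - 14316 = -32030 - sqrt(30)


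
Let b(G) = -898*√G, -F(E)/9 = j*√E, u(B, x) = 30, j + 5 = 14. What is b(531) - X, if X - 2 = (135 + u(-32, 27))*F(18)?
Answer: -2 - 2694*√59 + 40095*√2 ≈ 36008.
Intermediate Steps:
j = 9 (j = -5 + 14 = 9)
F(E) = -81*√E
X = 2 - 40095*√2 (X = 2 + (135 + 30)*(-243*√2) = 2 + 165*(-243*√2) = 2 - 40095*√2 ≈ -56701.)
b(531) - X = -2694*√59 - (2 - 40095*√2) = -2694*√59 + (-2 + 40095*√2) = -2 - 2694*√59 + 40095*√2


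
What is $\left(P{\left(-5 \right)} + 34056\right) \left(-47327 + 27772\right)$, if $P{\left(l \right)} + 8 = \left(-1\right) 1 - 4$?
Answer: $-665710865$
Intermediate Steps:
$P{\left(l \right)} = -13$ ($P{\left(l \right)} = -8 - 5 = -13$)
$\left(P{\left(-5 \right)} + 34056\right) \left(-47327 + 27772\right) = \left(-13 + 34056\right) \left(-47327 + 27772\right) = 34043 \left(-19555\right) = -665710865$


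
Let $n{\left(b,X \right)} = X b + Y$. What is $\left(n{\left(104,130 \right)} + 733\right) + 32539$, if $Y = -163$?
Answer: $46629$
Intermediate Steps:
$n{\left(b,X \right)} = -163 + X b$ ($n{\left(b,X \right)} = X b - 163 = -163 + X b$)
$\left(n{\left(104,130 \right)} + 733\right) + 32539 = \left(\left(-163 + 130 \cdot 104\right) + 733\right) + 32539 = \left(\left(-163 + 13520\right) + 733\right) + 32539 = \left(13357 + 733\right) + 32539 = 14090 + 32539 = 46629$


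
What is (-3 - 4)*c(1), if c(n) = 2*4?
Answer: -56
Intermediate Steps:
c(n) = 8
(-3 - 4)*c(1) = (-3 - 4)*8 = -7*8 = -56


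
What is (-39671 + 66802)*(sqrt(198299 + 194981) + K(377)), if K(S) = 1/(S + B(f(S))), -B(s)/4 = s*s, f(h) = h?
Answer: -2087/43703 + 217048*sqrt(6145) ≈ 1.7014e+7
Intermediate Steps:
B(s) = -4*s**2 (B(s) = -4*s*s = -4*s**2)
K(S) = 1/(S - 4*S**2)
(-39671 + 66802)*(sqrt(198299 + 194981) + K(377)) = (-39671 + 66802)*(sqrt(198299 + 194981) - 1/(377*(-1 + 4*377))) = 27131*(sqrt(393280) - 1*1/377/(-1 + 1508)) = 27131*(8*sqrt(6145) - 1*1/377/1507) = 27131*(8*sqrt(6145) - 1*1/377*1/1507) = 27131*(8*sqrt(6145) - 1/568139) = 27131*(-1/568139 + 8*sqrt(6145)) = -2087/43703 + 217048*sqrt(6145)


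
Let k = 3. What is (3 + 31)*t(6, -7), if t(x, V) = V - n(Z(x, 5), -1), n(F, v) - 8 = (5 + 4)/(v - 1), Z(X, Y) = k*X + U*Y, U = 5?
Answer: -357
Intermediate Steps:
Z(X, Y) = 3*X + 5*Y
n(F, v) = 8 + 9/(-1 + v) (n(F, v) = 8 + (5 + 4)/(v - 1) = 8 + 9/(-1 + v))
t(x, V) = -7/2 + V (t(x, V) = V - (1 + 8*(-1))/(-1 - 1) = V - (1 - 8)/(-2) = V - (-1)*(-7)/2 = V - 1*7/2 = V - 7/2 = -7/2 + V)
(3 + 31)*t(6, -7) = (3 + 31)*(-7/2 - 7) = 34*(-21/2) = -357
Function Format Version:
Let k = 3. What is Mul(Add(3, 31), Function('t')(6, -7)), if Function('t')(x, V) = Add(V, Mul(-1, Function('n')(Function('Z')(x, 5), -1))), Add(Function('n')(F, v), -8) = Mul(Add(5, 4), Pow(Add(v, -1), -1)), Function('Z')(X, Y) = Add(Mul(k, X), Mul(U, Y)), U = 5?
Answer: -357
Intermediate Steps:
Function('Z')(X, Y) = Add(Mul(3, X), Mul(5, Y))
Function('n')(F, v) = Add(8, Mul(9, Pow(Add(-1, v), -1))) (Function('n')(F, v) = Add(8, Mul(Add(5, 4), Pow(Add(v, -1), -1))) = Add(8, Mul(9, Pow(Add(-1, v), -1))))
Function('t')(x, V) = Add(Rational(-7, 2), V) (Function('t')(x, V) = Add(V, Mul(-1, Mul(Pow(Add(-1, -1), -1), Add(1, Mul(8, -1))))) = Add(V, Mul(-1, Mul(Pow(-2, -1), Add(1, -8)))) = Add(V, Mul(-1, Mul(Rational(-1, 2), -7))) = Add(V, Mul(-1, Rational(7, 2))) = Add(V, Rational(-7, 2)) = Add(Rational(-7, 2), V))
Mul(Add(3, 31), Function('t')(6, -7)) = Mul(Add(3, 31), Add(Rational(-7, 2), -7)) = Mul(34, Rational(-21, 2)) = -357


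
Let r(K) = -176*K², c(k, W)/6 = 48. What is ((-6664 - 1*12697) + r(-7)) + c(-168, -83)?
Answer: -27697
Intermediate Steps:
c(k, W) = 288 (c(k, W) = 6*48 = 288)
((-6664 - 1*12697) + r(-7)) + c(-168, -83) = ((-6664 - 1*12697) - 176*(-7)²) + 288 = ((-6664 - 12697) - 176*49) + 288 = (-19361 - 8624) + 288 = -27985 + 288 = -27697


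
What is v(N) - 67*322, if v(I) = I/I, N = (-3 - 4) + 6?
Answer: -21573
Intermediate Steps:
N = -1 (N = -7 + 6 = -1)
v(I) = 1
v(N) - 67*322 = 1 - 67*322 = 1 - 21574 = -21573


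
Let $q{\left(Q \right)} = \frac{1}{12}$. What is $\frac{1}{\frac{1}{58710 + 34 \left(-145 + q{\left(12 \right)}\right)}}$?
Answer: $\frac{322697}{6} \approx 53783.0$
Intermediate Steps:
$q{\left(Q \right)} = \frac{1}{12}$
$\frac{1}{\frac{1}{58710 + 34 \left(-145 + q{\left(12 \right)}\right)}} = \frac{1}{\frac{1}{58710 + 34 \left(-145 + \frac{1}{12}\right)}} = \frac{1}{\frac{1}{58710 + 34 \left(- \frac{1739}{12}\right)}} = \frac{1}{\frac{1}{58710 - \frac{29563}{6}}} = \frac{1}{\frac{1}{\frac{322697}{6}}} = \frac{1}{\frac{6}{322697}} = \frac{322697}{6}$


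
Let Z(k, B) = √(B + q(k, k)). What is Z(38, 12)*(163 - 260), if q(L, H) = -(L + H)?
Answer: -776*I ≈ -776.0*I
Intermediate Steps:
q(L, H) = -H - L (q(L, H) = -(H + L) = -H - L)
Z(k, B) = √(B - 2*k) (Z(k, B) = √(B + (-k - k)) = √(B - 2*k))
Z(38, 12)*(163 - 260) = √(12 - 2*38)*(163 - 260) = √(12 - 76)*(-97) = √(-64)*(-97) = (8*I)*(-97) = -776*I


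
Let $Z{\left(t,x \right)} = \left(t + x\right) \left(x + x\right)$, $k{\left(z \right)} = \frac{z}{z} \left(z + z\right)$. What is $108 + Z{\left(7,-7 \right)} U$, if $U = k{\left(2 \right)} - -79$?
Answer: $108$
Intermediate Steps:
$k{\left(z \right)} = 2 z$ ($k{\left(z \right)} = 1 \cdot 2 z = 2 z$)
$Z{\left(t,x \right)} = 2 x \left(t + x\right)$ ($Z{\left(t,x \right)} = \left(t + x\right) 2 x = 2 x \left(t + x\right)$)
$U = 83$ ($U = 2 \cdot 2 - -79 = 4 + 79 = 83$)
$108 + Z{\left(7,-7 \right)} U = 108 + 2 \left(-7\right) \left(7 - 7\right) 83 = 108 + 2 \left(-7\right) 0 \cdot 83 = 108 + 0 \cdot 83 = 108 + 0 = 108$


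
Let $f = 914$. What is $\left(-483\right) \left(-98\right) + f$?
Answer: $48248$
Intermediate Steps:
$\left(-483\right) \left(-98\right) + f = \left(-483\right) \left(-98\right) + 914 = 47334 + 914 = 48248$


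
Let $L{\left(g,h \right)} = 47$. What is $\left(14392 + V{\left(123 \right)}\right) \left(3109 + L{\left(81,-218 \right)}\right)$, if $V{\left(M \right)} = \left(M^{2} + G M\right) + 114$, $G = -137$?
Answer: $40346304$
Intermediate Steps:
$V{\left(M \right)} = 114 + M^{2} - 137 M$ ($V{\left(M \right)} = \left(M^{2} - 137 M\right) + 114 = 114 + M^{2} - 137 M$)
$\left(14392 + V{\left(123 \right)}\right) \left(3109 + L{\left(81,-218 \right)}\right) = \left(14392 + \left(114 + 123^{2} - 16851\right)\right) \left(3109 + 47\right) = \left(14392 + \left(114 + 15129 - 16851\right)\right) 3156 = \left(14392 - 1608\right) 3156 = 12784 \cdot 3156 = 40346304$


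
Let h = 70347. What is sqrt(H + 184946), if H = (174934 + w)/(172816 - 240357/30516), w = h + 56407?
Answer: 3*sqrt(63496172166197306923298)/1757804233 ≈ 430.06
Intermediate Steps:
w = 126754 (w = 70347 + 56407 = 126754)
H = 3068770336/1757804233 (H = (174934 + 126754)/(172816 - 240357/30516) = 301688/(172816 - 240357*1/30516) = 301688/(172816 - 80119/10172) = 301688/(1757804233/10172) = 301688*(10172/1757804233) = 3068770336/1757804233 ≈ 1.7458)
sqrt(H + 184946) = sqrt(3068770336/1757804233 + 184946) = sqrt(325101930446754/1757804233) = 3*sqrt(63496172166197306923298)/1757804233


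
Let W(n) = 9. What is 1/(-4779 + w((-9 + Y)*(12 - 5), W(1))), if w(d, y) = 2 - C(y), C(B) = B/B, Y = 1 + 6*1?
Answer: -1/4778 ≈ -0.00020929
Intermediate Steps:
Y = 7 (Y = 1 + 6 = 7)
C(B) = 1
w(d, y) = 1 (w(d, y) = 2 - 1*1 = 2 - 1 = 1)
1/(-4779 + w((-9 + Y)*(12 - 5), W(1))) = 1/(-4779 + 1) = 1/(-4778) = -1/4778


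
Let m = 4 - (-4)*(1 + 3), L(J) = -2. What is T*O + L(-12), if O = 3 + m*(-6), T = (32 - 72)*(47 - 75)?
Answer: -131042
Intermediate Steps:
T = 1120 (T = -40*(-28) = 1120)
m = 20 (m = 4 - (-4)*4 = 4 - 1*(-16) = 4 + 16 = 20)
O = -117 (O = 3 + 20*(-6) = 3 - 120 = -117)
T*O + L(-12) = 1120*(-117) - 2 = -131040 - 2 = -131042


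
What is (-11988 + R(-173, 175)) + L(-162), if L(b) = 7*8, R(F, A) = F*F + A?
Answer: 18172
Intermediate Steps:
R(F, A) = A + F² (R(F, A) = F² + A = A + F²)
L(b) = 56
(-11988 + R(-173, 175)) + L(-162) = (-11988 + (175 + (-173)²)) + 56 = (-11988 + (175 + 29929)) + 56 = (-11988 + 30104) + 56 = 18116 + 56 = 18172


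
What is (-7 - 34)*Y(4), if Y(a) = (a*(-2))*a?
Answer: 1312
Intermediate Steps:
Y(a) = -2*a**2 (Y(a) = (-2*a)*a = -2*a**2)
(-7 - 34)*Y(4) = (-7 - 34)*(-2*4**2) = -(-82)*16 = -41*(-32) = 1312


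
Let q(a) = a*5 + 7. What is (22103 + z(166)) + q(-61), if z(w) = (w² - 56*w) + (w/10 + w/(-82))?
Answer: 8216313/205 ≈ 40080.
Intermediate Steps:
q(a) = 7 + 5*a (q(a) = 5*a + 7 = 7 + 5*a)
z(w) = w² - 11462*w/205 (z(w) = (w² - 56*w) + (w*(⅒) + w*(-1/82)) = (w² - 56*w) + (w/10 - w/82) = (w² - 56*w) + 18*w/205 = w² - 11462*w/205)
(22103 + z(166)) + q(-61) = (22103 + (1/205)*166*(-11462 + 205*166)) + (7 + 5*(-61)) = (22103 + (1/205)*166*(-11462 + 34030)) + (7 - 305) = (22103 + (1/205)*166*22568) - 298 = (22103 + 3746288/205) - 298 = 8277403/205 - 298 = 8216313/205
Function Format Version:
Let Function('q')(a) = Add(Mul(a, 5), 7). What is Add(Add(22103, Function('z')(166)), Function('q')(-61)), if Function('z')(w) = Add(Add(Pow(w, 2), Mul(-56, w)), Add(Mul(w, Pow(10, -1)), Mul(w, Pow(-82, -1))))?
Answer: Rational(8216313, 205) ≈ 40080.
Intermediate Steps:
Function('q')(a) = Add(7, Mul(5, a)) (Function('q')(a) = Add(Mul(5, a), 7) = Add(7, Mul(5, a)))
Function('z')(w) = Add(Pow(w, 2), Mul(Rational(-11462, 205), w)) (Function('z')(w) = Add(Add(Pow(w, 2), Mul(-56, w)), Add(Mul(w, Rational(1, 10)), Mul(w, Rational(-1, 82)))) = Add(Add(Pow(w, 2), Mul(-56, w)), Add(Mul(Rational(1, 10), w), Mul(Rational(-1, 82), w))) = Add(Add(Pow(w, 2), Mul(-56, w)), Mul(Rational(18, 205), w)) = Add(Pow(w, 2), Mul(Rational(-11462, 205), w)))
Add(Add(22103, Function('z')(166)), Function('q')(-61)) = Add(Add(22103, Mul(Rational(1, 205), 166, Add(-11462, Mul(205, 166)))), Add(7, Mul(5, -61))) = Add(Add(22103, Mul(Rational(1, 205), 166, Add(-11462, 34030))), Add(7, -305)) = Add(Add(22103, Mul(Rational(1, 205), 166, 22568)), -298) = Add(Add(22103, Rational(3746288, 205)), -298) = Add(Rational(8277403, 205), -298) = Rational(8216313, 205)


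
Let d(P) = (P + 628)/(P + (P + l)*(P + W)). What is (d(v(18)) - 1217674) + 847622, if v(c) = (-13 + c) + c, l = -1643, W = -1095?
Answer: -642655615825/1736663 ≈ -3.7005e+5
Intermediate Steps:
v(c) = -13 + 2*c
d(P) = (628 + P)/(P + (-1643 + P)*(-1095 + P)) (d(P) = (P + 628)/(P + (P - 1643)*(P - 1095)) = (628 + P)/(P + (-1643 + P)*(-1095 + P)))
(d(v(18)) - 1217674) + 847622 = ((628 + (-13 + 2*18))/(1799085 + (-13 + 2*18)² - 2737*(-13 + 2*18)) - 1217674) + 847622 = ((628 + (-13 + 36))/(1799085 + (-13 + 36)² - 2737*(-13 + 36)) - 1217674) + 847622 = ((628 + 23)/(1799085 + 23² - 2737*23) - 1217674) + 847622 = (651/(1799085 + 529 - 62951) - 1217674) + 847622 = (651/1736663 - 1217674) + 847622 = -2114689381211/1736663 + 847622 = -642655615825/1736663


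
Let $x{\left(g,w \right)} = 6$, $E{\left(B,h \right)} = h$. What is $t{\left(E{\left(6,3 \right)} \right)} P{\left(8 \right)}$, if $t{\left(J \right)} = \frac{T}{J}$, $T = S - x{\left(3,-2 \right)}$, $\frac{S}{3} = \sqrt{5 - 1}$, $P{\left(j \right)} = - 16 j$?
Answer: $0$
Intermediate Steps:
$S = 6$ ($S = 3 \sqrt{5 - 1} = 3 \sqrt{4} = 3 \cdot 2 = 6$)
$T = 0$ ($T = 6 - 6 = 0$)
$t{\left(J \right)} = 0$ ($t{\left(J \right)} = \frac{0}{J} = 0$)
$t{\left(E{\left(6,3 \right)} \right)} P{\left(8 \right)} = 0 \left(\left(-16\right) 8\right) = 0 \left(-128\right) = 0$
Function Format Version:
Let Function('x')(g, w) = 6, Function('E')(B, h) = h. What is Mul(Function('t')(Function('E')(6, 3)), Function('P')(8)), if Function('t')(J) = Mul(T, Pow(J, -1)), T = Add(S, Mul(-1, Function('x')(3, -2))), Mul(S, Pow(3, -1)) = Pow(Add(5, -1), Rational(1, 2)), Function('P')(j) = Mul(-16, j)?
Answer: 0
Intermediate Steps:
S = 6 (S = Mul(3, Pow(Add(5, -1), Rational(1, 2))) = Mul(3, Pow(4, Rational(1, 2))) = Mul(3, 2) = 6)
T = 0 (T = Add(6, Mul(-1, 6)) = Add(6, -6) = 0)
Function('t')(J) = 0 (Function('t')(J) = Mul(0, Pow(J, -1)) = 0)
Mul(Function('t')(Function('E')(6, 3)), Function('P')(8)) = Mul(0, Mul(-16, 8)) = Mul(0, -128) = 0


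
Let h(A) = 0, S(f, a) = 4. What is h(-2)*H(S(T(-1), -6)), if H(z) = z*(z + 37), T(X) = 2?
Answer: 0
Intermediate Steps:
H(z) = z*(37 + z)
h(-2)*H(S(T(-1), -6)) = 0*(4*(37 + 4)) = 0*(4*41) = 0*164 = 0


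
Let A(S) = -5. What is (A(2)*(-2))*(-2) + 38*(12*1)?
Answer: 436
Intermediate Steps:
(A(2)*(-2))*(-2) + 38*(12*1) = -5*(-2)*(-2) + 38*(12*1) = 10*(-2) + 38*12 = -20 + 456 = 436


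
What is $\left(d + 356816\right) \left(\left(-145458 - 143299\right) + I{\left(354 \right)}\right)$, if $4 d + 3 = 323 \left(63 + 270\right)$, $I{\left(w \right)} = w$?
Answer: $-110661673115$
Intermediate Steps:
$d = 26889$ ($d = - \frac{3}{4} + \frac{323 \left(63 + 270\right)}{4} = - \frac{3}{4} + \frac{323 \cdot 333}{4} = - \frac{3}{4} + \frac{1}{4} \cdot 107559 = - \frac{3}{4} + \frac{107559}{4} = 26889$)
$\left(d + 356816\right) \left(\left(-145458 - 143299\right) + I{\left(354 \right)}\right) = \left(26889 + 356816\right) \left(\left(-145458 - 143299\right) + 354\right) = 383705 \left(-288757 + 354\right) = 383705 \left(-288403\right) = -110661673115$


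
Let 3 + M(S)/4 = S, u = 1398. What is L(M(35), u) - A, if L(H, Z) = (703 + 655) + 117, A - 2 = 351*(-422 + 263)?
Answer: 57282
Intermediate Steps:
A = -55807 (A = 2 + 351*(-422 + 263) = 2 + 351*(-159) = 2 - 55809 = -55807)
M(S) = -12 + 4*S
L(H, Z) = 1475 (L(H, Z) = 1358 + 117 = 1475)
L(M(35), u) - A = 1475 - 1*(-55807) = 1475 + 55807 = 57282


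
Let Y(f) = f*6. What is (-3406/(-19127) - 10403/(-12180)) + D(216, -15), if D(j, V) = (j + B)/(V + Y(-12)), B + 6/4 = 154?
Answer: -248766223/77655620 ≈ -3.2035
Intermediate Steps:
Y(f) = 6*f
B = 305/2 (B = -3/2 + 154 = 305/2 ≈ 152.50)
D(j, V) = (305/2 + j)/(-72 + V) (D(j, V) = (j + 305/2)/(V + 6*(-12)) = (305/2 + j)/(V - 72) = (305/2 + j)/(-72 + V))
(-3406/(-19127) - 10403/(-12180)) + D(216, -15) = (-3406/(-19127) - 10403/(-12180)) + (305/2 + 216)/(-72 - 15) = (-3406*(-1/19127) - 10403*(-1/12180)) + (737/2)/(-87) = (3406/19127 + 10403/12180) - 1/87*737/2 = 240463261/232966860 - 737/174 = -248766223/77655620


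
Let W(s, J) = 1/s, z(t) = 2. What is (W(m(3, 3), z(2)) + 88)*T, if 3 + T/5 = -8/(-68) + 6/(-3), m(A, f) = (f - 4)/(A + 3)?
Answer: -34030/17 ≈ -2001.8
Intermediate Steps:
m(A, f) = (-4 + f)/(3 + A)
T = -415/17 (T = -15 + 5*(-8/(-68) + 6/(-3)) = -15 + 5*(-8*(-1/68) + 6*(-1/3)) = -15 + 5*(2/17 - 2) = -15 + 5*(-32/17) = -15 - 160/17 = -415/17 ≈ -24.412)
(W(m(3, 3), z(2)) + 88)*T = (1/((-4 + 3)/(3 + 3)) + 88)*(-415/17) = (1/(-1/6) + 88)*(-415/17) = (-6 + 88)*(-415/17) = 82*(-415/17) = -34030/17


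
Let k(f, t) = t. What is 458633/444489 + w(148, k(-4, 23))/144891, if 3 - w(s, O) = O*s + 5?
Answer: 21645954823/21467485233 ≈ 1.0083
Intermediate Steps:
w(s, O) = -2 - O*s (w(s, O) = 3 - (O*s + 5) = 3 - (5 + O*s) = 3 + (-5 - O*s) = -2 - O*s)
458633/444489 + w(148, k(-4, 23))/144891 = 458633/444489 + (-2 - 1*23*148)/144891 = 458633*(1/444489) + (-2 - 3404)*(1/144891) = 458633/444489 - 3406*1/144891 = 458633/444489 - 3406/144891 = 21645954823/21467485233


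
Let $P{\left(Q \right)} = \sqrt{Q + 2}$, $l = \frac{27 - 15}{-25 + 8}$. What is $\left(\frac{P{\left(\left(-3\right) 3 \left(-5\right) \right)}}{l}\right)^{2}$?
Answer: $\frac{13583}{144} \approx 94.326$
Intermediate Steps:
$l = - \frac{12}{17}$ ($l = \frac{12}{-17} = 12 \left(- \frac{1}{17}\right) = - \frac{12}{17} \approx -0.70588$)
$P{\left(Q \right)} = \sqrt{2 + Q}$
$\left(\frac{P{\left(\left(-3\right) 3 \left(-5\right) \right)}}{l}\right)^{2} = \left(\frac{\sqrt{2 + \left(-3\right) 3 \left(-5\right)}}{- \frac{12}{17}}\right)^{2} = \left(\sqrt{2 - -45} \left(- \frac{17}{12}\right)\right)^{2} = \left(\sqrt{2 + 45} \left(- \frac{17}{12}\right)\right)^{2} = \left(\sqrt{47} \left(- \frac{17}{12}\right)\right)^{2} = \left(- \frac{17 \sqrt{47}}{12}\right)^{2} = \frac{13583}{144}$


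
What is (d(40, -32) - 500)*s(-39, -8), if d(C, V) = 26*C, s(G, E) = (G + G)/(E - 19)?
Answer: 1560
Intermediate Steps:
s(G, E) = 2*G/(-19 + E) (s(G, E) = (2*G)/(-19 + E) = 2*G/(-19 + E))
(d(40, -32) - 500)*s(-39, -8) = (26*40 - 500)*(2*(-39)/(-19 - 8)) = (1040 - 500)*(2*(-39)/(-27)) = 540*(2*(-39)*(-1/27)) = 540*(26/9) = 1560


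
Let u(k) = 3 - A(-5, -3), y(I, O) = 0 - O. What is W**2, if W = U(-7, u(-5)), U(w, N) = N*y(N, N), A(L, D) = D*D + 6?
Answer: 20736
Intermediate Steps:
y(I, O) = -O
A(L, D) = 6 + D**2 (A(L, D) = D**2 + 6 = 6 + D**2)
u(k) = -12 (u(k) = 3 - (6 + (-3)**2) = 3 - (6 + 9) = 3 - 1*15 = 3 - 15 = -12)
U(w, N) = -N**2 (U(w, N) = N*(-N) = -N**2)
W = -144 (W = -1*(-12)**2 = -1*144 = -144)
W**2 = (-144)**2 = 20736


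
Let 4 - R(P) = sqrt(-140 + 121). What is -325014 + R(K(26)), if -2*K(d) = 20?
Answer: -325010 - I*sqrt(19) ≈ -3.2501e+5 - 4.3589*I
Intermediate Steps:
K(d) = -10 (K(d) = -1/2*20 = -10)
R(P) = 4 - I*sqrt(19) (R(P) = 4 - sqrt(-140 + 121) = 4 - sqrt(-19) = 4 - I*sqrt(19))
-325014 + R(K(26)) = -325014 + (4 - I*sqrt(19)) = -325010 - I*sqrt(19)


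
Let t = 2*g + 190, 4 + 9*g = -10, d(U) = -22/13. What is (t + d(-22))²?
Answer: 469502224/13689 ≈ 34298.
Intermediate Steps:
d(U) = -22/13 (d(U) = -22*1/13 = -22/13)
g = -14/9 (g = -4/9 + (⅑)*(-10) = -4/9 - 10/9 = -14/9 ≈ -1.5556)
t = 1682/9 (t = 2*(-14/9) + 190 = -28/9 + 190 = 1682/9 ≈ 186.89)
(t + d(-22))² = (1682/9 - 22/13)² = (21668/117)² = 469502224/13689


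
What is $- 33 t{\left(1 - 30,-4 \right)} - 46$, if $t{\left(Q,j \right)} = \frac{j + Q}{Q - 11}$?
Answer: $- \frac{2929}{40} \approx -73.225$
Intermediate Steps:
$t{\left(Q,j \right)} = \frac{Q + j}{-11 + Q}$
$- 33 t{\left(1 - 30,-4 \right)} - 46 = - 33 \frac{\left(1 - 30\right) - 4}{-11 + \left(1 - 30\right)} - 46 = - 33 \frac{-29 - 4}{-11 - 29} - 46 = - 33 \frac{1}{-40} \left(-33\right) - 46 = - 33 \left(\left(- \frac{1}{40}\right) \left(-33\right)\right) - 46 = \left(-33\right) \frac{33}{40} - 46 = - \frac{1089}{40} - 46 = - \frac{2929}{40}$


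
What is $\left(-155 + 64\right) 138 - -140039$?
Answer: $127481$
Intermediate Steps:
$\left(-155 + 64\right) 138 - -140039 = \left(-91\right) 138 + 140039 = -12558 + 140039 = 127481$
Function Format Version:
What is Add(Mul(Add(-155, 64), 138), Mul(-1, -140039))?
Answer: 127481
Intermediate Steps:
Add(Mul(Add(-155, 64), 138), Mul(-1, -140039)) = Add(Mul(-91, 138), 140039) = Add(-12558, 140039) = 127481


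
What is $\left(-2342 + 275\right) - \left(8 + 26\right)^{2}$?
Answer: $-3223$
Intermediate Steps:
$\left(-2342 + 275\right) - \left(8 + 26\right)^{2} = -2067 - 34^{2} = -2067 - 1156 = -3223$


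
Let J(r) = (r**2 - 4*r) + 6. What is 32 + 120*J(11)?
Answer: 9992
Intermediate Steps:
J(r) = 6 + r**2 - 4*r
32 + 120*J(11) = 32 + 120*(6 + 11**2 - 4*11) = 32 + 120*(6 + 121 - 44) = 32 + 120*83 = 32 + 9960 = 9992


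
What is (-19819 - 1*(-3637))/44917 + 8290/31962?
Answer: -72423577/717818577 ≈ -0.10089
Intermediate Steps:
(-19819 - 1*(-3637))/44917 + 8290/31962 = (-19819 + 3637)*(1/44917) + 8290*(1/31962) = -16182*1/44917 + 4145/15981 = -16182/44917 + 4145/15981 = -72423577/717818577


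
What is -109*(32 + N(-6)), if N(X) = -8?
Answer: -2616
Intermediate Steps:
-109*(32 + N(-6)) = -109*(32 - 8) = -109*24 = -2616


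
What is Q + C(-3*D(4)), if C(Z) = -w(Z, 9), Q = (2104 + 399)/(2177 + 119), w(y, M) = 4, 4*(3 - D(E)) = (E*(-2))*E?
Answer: -6681/2296 ≈ -2.9098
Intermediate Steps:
D(E) = 3 + E**2/2 (D(E) = 3 - E*(-2)*E/4 = 3 - (-2*E)*E/4 = 3 - (-1)*E**2/2 = 3 + E**2/2)
Q = 2503/2296 ≈ 1.0902
C(Z) = -4 (C(Z) = -1*4 = -4)
Q + C(-3*D(4)) = 2503/2296 - 4 = -6681/2296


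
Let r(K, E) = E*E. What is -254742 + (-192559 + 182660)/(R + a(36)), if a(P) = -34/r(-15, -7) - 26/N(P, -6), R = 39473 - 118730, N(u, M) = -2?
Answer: -989160153529/3882990 ≈ -2.5474e+5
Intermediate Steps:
r(K, E) = E²
R = -79257
a(P) = 603/49 (a(P) = -34/((-7)²) - 26/(-2) = -34/49 - 26*(-½) = -34*1/49 + 13 = -34/49 + 13 = 603/49)
-254742 + (-192559 + 182660)/(R + a(36)) = -254742 + (-192559 + 182660)/(-79257 + 603/49) = -254742 - 9899/(-3882990/49) = -254742 - 9899*(-49/3882990) = -254742 + 485051/3882990 = -989160153529/3882990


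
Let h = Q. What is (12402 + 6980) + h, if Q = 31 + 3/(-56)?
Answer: 1087125/56 ≈ 19413.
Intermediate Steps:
Q = 1733/56 (Q = 31 - 1/56*3 = 31 - 3/56 = 1733/56 ≈ 30.946)
h = 1733/56 ≈ 30.946
(12402 + 6980) + h = (12402 + 6980) + 1733/56 = 19382 + 1733/56 = 1087125/56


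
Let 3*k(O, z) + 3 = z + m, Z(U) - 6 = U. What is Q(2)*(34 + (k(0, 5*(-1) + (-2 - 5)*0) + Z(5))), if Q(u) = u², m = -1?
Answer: 168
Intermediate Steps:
Z(U) = 6 + U
k(O, z) = -4/3 + z/3 (k(O, z) = -1 + (z - 1)/3 = -1 + (-1 + z)/3 = -1 + (-⅓ + z/3) = -4/3 + z/3)
Q(2)*(34 + (k(0, 5*(-1) + (-2 - 5)*0) + Z(5))) = 2²*(34 + ((-4/3 + (5*(-1) + (-2 - 5)*0)/3) + (6 + 5))) = 4*(34 + ((-4/3 + (-5 - 7*0)/3) + 11)) = 4*(34 + ((-4/3 + (-5 + 0)/3) + 11)) = 4*(34 + ((-4/3 + (⅓)*(-5)) + 11)) = 4*(34 + ((-4/3 - 5/3) + 11)) = 4*(34 + (-3 + 11)) = 4*(34 + 8) = 4*42 = 168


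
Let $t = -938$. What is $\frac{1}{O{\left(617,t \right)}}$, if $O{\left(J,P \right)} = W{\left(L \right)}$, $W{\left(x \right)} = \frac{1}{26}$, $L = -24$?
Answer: $26$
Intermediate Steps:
$W{\left(x \right)} = \frac{1}{26}$
$O{\left(J,P \right)} = \frac{1}{26}$
$\frac{1}{O{\left(617,t \right)}} = \frac{1}{\frac{1}{26}} = 26$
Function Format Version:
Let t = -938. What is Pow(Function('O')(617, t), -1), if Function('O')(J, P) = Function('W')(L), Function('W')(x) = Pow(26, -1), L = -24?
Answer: 26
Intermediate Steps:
Function('W')(x) = Rational(1, 26)
Function('O')(J, P) = Rational(1, 26)
Pow(Function('O')(617, t), -1) = Pow(Rational(1, 26), -1) = 26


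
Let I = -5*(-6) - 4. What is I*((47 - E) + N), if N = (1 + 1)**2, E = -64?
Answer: 2990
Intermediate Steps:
I = 26 (I = 30 - 4 = 26)
N = 4 (N = 2**2 = 4)
I*((47 - E) + N) = 26*((47 - 1*(-64)) + 4) = 26*((47 + 64) + 4) = 26*(111 + 4) = 26*115 = 2990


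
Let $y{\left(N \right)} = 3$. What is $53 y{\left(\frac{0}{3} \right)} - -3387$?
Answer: $3546$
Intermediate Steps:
$53 y{\left(\frac{0}{3} \right)} - -3387 = 53 \cdot 3 - -3387 = 159 + 3387 = 3546$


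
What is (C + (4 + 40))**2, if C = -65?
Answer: 441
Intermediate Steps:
(C + (4 + 40))**2 = (-65 + (4 + 40))**2 = (-65 + 44)**2 = (-21)**2 = 441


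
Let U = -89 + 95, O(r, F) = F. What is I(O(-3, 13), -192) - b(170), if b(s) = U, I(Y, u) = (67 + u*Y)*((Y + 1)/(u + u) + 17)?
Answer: -7912405/192 ≈ -41210.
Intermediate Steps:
I(Y, u) = (17 + (1 + Y)/(2*u))*(67 + Y*u) (I(Y, u) = (67 + Y*u)*((1 + Y)/((2*u)) + 17) = (67 + Y*u)*((1 + Y)*(1/(2*u)) + 17) = (67 + Y*u)*((1 + Y)/(2*u) + 17) = (67 + Y*u)*(17 + (1 + Y)/(2*u)) = (17 + (1 + Y)/(2*u))*(67 + Y*u))
U = 6
b(s) = 6
I(O(-3, 13), -192) - b(170) = (1/2)*(67 + 67*13 - 192*(2278 + 13 + 13**2 + 34*13*(-192)))/(-192) - 1*6 = (1/2)*(-1/192)*(67 + 871 - 192*(2278 + 13 + 169 - 84864)) - 6 = (1/2)*(-1/192)*(67 + 871 - 192*(-82404)) - 6 = (1/2)*(-1/192)*(67 + 871 + 15821568) - 6 = (1/2)*(-1/192)*15822506 - 6 = -7911253/192 - 6 = -7912405/192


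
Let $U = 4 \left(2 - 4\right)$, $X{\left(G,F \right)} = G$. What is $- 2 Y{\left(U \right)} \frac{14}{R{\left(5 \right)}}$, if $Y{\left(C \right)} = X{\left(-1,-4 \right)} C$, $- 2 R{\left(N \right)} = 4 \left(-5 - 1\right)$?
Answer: $- \frac{56}{3} \approx -18.667$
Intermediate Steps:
$R{\left(N \right)} = 12$ ($R{\left(N \right)} = - \frac{4 \left(-5 - 1\right)}{2} = - \frac{4 \left(-6\right)}{2} = \left(- \frac{1}{2}\right) \left(-24\right) = 12$)
$U = -8$ ($U = 4 \left(-2\right) = -8$)
$Y{\left(C \right)} = - C$
$- 2 Y{\left(U \right)} \frac{14}{R{\left(5 \right)}} = - 2 \left(\left(-1\right) \left(-8\right)\right) \frac{14}{12} = \left(-2\right) 8 \cdot 14 \cdot \frac{1}{12} = \left(-16\right) \frac{7}{6} = - \frac{56}{3}$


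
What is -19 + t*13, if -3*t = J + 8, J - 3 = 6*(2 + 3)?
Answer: -590/3 ≈ -196.67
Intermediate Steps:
J = 33 (J = 3 + 6*(2 + 3) = 3 + 6*5 = 3 + 30 = 33)
t = -41/3 (t = -(33 + 8)/3 = -⅓*41 = -41/3 ≈ -13.667)
-19 + t*13 = -19 - 41/3*13 = -19 - 533/3 = -590/3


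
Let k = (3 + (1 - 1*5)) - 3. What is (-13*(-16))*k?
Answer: -832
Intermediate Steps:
k = -4 (k = (3 + (1 - 5)) - 3 = (3 - 4) - 3 = -1 - 3 = -4)
(-13*(-16))*k = -13*(-16)*(-4) = 208*(-4) = -832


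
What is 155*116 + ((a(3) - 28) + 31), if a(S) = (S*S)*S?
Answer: 18010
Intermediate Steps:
a(S) = S³ (a(S) = S²*S = S³)
155*116 + ((a(3) - 28) + 31) = 155*116 + ((3³ - 28) + 31) = 17980 + ((27 - 28) + 31) = 17980 + (-1 + 31) = 17980 + 30 = 18010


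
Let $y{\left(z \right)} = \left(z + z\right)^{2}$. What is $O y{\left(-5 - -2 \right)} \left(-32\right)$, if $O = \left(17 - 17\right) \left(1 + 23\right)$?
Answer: $0$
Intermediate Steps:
$O = 0$ ($O = 0 \cdot 24 = 0$)
$y{\left(z \right)} = 4 z^{2}$ ($y{\left(z \right)} = \left(2 z\right)^{2} = 4 z^{2}$)
$O y{\left(-5 - -2 \right)} \left(-32\right) = 0 \cdot 4 \left(-5 - -2\right)^{2} \left(-32\right) = 0 \cdot 4 \left(-5 + 2\right)^{2} \left(-32\right) = 0 \cdot 4 \left(-3\right)^{2} \left(-32\right) = 0 \cdot 4 \cdot 9 \left(-32\right) = 0 \cdot 36 \left(-32\right) = 0 \left(-32\right) = 0$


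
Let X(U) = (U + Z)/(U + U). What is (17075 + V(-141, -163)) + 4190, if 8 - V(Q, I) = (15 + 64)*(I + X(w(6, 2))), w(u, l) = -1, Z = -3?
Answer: 33992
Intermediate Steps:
X(U) = (-3 + U)/(2*U) (X(U) = (U - 3)/(U + U) = (-3 + U)/((2*U)) = (-3 + U)*(1/(2*U)) = (-3 + U)/(2*U))
V(Q, I) = -150 - 79*I (V(Q, I) = 8 - (15 + 64)*(I + (1/2)*(-3 - 1)/(-1)) = 8 - 79*(I + (1/2)*(-1)*(-4)) = 8 - 79*(I + 2) = 8 - 79*(2 + I) = 8 - (158 + 79*I) = 8 + (-158 - 79*I) = -150 - 79*I)
(17075 + V(-141, -163)) + 4190 = (17075 + (-150 - 79*(-163))) + 4190 = (17075 + (-150 + 12877)) + 4190 = (17075 + 12727) + 4190 = 29802 + 4190 = 33992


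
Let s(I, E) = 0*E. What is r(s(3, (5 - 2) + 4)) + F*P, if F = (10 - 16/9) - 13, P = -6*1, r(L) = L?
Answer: 86/3 ≈ 28.667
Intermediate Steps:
s(I, E) = 0
P = -6
F = -43/9 (F = (10 - 16*⅑) - 13 = (10 - 16/9) - 13 = 74/9 - 13 = -43/9 ≈ -4.7778)
r(s(3, (5 - 2) + 4)) + F*P = 0 - 43/9*(-6) = 0 + 86/3 = 86/3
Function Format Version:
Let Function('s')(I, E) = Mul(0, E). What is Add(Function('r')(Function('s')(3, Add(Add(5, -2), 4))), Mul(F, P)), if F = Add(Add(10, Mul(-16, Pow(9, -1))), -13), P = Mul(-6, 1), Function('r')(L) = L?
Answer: Rational(86, 3) ≈ 28.667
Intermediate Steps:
Function('s')(I, E) = 0
P = -6
F = Rational(-43, 9) (F = Add(Add(10, Mul(-16, Rational(1, 9))), -13) = Add(Add(10, Rational(-16, 9)), -13) = Add(Rational(74, 9), -13) = Rational(-43, 9) ≈ -4.7778)
Add(Function('r')(Function('s')(3, Add(Add(5, -2), 4))), Mul(F, P)) = Add(0, Mul(Rational(-43, 9), -6)) = Add(0, Rational(86, 3)) = Rational(86, 3)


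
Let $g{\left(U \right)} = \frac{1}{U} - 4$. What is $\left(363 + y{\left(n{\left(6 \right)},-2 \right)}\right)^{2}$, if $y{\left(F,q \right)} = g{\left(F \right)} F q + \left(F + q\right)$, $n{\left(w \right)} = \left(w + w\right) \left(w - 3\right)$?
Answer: $466489$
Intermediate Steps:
$g{\left(U \right)} = -4 + \frac{1}{U}$
$n{\left(w \right)} = 2 w \left(-3 + w\right)$
$y{\left(F,q \right)} = F + q + F q \left(-4 + \frac{1}{F}\right)$ ($y{\left(F,q \right)} = \left(-4 + \frac{1}{F}\right) F q + \left(F + q\right) = F \left(-4 + \frac{1}{F}\right) q + \left(F + q\right) = F q \left(-4 + \frac{1}{F}\right) + \left(F + q\right) = F + q + F q \left(-4 + \frac{1}{F}\right)$)
$\left(363 + y{\left(n{\left(6 \right)},-2 \right)}\right)^{2} = \left(363 - \left(2 - 12 \left(-3 + 6\right) - 2 \left(-1 + 4 \cdot 2 \cdot 6 \left(-3 + 6\right)\right)\right)\right)^{2} = \left(363 - \left(2 - 36 - 2 \left(-1 + 4 \cdot 2 \cdot 6 \cdot 3\right)\right)\right)^{2} = \left(363 - \left(-34 - 2 \left(-1 + 4 \cdot 36\right)\right)\right)^{2} = \left(363 - \left(-34 - 2 \left(-1 + 144\right)\right)\right)^{2} = \left(363 - \left(-34 - 286\right)\right)^{2} = \left(363 + \left(36 - 2 + 286\right)\right)^{2} = \left(363 + 320\right)^{2} = 683^{2} = 466489$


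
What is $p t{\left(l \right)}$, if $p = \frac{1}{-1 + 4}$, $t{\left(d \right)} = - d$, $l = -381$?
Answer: $127$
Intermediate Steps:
$p = \frac{1}{3} \approx 0.33333$
$p t{\left(l \right)} = \frac{\left(-1\right) \left(-381\right)}{3} = \frac{1}{3} \cdot 381 = 127$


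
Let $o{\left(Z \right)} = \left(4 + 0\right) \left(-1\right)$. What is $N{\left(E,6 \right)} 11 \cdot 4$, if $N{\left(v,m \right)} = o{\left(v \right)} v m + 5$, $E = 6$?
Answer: $-6116$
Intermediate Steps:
$o{\left(Z \right)} = -4$ ($o{\left(Z \right)} = 4 \left(-1\right) = -4$)
$N{\left(v,m \right)} = 5 - 4 m v$ ($N{\left(v,m \right)} = - 4 v m + 5 = - 4 m v + 5 = 5 - 4 m v$)
$N{\left(E,6 \right)} 11 \cdot 4 = \left(5 - 24 \cdot 6\right) 11 \cdot 4 = \left(5 - 144\right) 11 \cdot 4 = \left(-139\right) 11 \cdot 4 = \left(-1529\right) 4 = -6116$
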